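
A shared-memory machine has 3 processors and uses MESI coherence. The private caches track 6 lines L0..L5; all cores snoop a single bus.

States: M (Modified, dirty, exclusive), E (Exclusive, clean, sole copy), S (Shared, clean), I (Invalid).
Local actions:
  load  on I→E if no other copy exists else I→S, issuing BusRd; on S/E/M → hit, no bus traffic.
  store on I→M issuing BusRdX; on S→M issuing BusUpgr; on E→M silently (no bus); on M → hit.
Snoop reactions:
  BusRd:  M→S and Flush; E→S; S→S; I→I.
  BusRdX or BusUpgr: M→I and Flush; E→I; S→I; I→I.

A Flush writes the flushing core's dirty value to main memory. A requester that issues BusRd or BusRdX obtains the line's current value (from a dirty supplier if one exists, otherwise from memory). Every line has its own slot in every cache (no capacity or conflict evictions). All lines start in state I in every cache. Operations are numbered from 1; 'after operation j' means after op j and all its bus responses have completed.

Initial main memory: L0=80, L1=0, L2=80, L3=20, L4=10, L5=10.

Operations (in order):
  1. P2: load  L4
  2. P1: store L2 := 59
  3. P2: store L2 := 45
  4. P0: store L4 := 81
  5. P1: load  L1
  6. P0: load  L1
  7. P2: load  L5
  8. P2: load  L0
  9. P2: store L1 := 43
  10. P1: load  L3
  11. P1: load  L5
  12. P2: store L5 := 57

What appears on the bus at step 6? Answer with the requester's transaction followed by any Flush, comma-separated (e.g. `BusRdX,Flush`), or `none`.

1. P2: load  L4  bus=[BusRd]  L4: P0=I P1=I P2=E  mem[L4]=10
2. P1: store L2 := 59  bus=[BusRdX]  L2: P0=I P1=M P2=I  mem[L2]=80
3. P2: store L2 := 45  bus=[BusRdX,Flush]  L2: P0=I P1=I P2=M  mem[L2]=59
4. P0: store L4 := 81  bus=[BusRdX]  L4: P0=M P1=I P2=I  mem[L4]=10
5. P1: load  L1  bus=[BusRd]  L1: P0=I P1=E P2=I  mem[L1]=0
6. P0: load  L1  bus=[BusRd]  L1: P0=S P1=S P2=I  mem[L1]=0
7. P2: load  L5  bus=[BusRd]  L5: P0=I P1=I P2=E  mem[L5]=10
8. P2: load  L0  bus=[BusRd]  L0: P0=I P1=I P2=E  mem[L0]=80
9. P2: store L1 := 43  bus=[BusRdX]  L1: P0=I P1=I P2=M  mem[L1]=0
10. P1: load  L3  bus=[BusRd]  L3: P0=I P1=E P2=I  mem[L3]=20
11. P1: load  L5  bus=[BusRd]  L5: P0=I P1=S P2=S  mem[L5]=10
12. P2: store L5 := 57  bus=[BusUpgr]  L5: P0=I P1=I P2=M  mem[L5]=10

bus = BusRd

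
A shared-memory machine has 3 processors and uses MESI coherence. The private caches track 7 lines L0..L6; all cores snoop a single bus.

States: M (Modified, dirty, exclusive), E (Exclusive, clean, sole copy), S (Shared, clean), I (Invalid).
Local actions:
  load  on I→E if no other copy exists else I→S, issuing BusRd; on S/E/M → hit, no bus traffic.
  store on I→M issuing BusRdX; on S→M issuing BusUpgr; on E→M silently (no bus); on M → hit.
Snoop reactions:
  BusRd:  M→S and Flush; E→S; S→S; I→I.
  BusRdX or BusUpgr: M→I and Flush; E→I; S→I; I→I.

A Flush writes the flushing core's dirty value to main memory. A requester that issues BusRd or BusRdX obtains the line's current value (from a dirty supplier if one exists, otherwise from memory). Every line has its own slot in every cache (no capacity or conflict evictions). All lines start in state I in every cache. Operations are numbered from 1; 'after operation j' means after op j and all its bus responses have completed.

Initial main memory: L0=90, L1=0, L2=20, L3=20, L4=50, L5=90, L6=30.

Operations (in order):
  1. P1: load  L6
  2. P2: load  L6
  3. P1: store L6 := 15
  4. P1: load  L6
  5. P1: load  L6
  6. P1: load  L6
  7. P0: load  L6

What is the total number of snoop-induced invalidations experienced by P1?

invalidations = 0

[1] P1: load  L6 | P0:I, P1:E(30), P2:I | bus: BusRd
[2] P2: load  L6 | P0:I, P1:S(30), P2:S(30) | bus: BusRd
[3] P1: store L6 := 15 | P0:I, P1:M(15), P2:I | bus: BusUpgr
[4] P1: load  L6 | P0:I, P1:M(15), P2:I | bus: none
[5] P1: load  L6 | P0:I, P1:M(15), P2:I | bus: none
[6] P1: load  L6 | P0:I, P1:M(15), P2:I | bus: none
[7] P0: load  L6 | P0:S(15), P1:S(15), P2:I | bus: BusRd,Flush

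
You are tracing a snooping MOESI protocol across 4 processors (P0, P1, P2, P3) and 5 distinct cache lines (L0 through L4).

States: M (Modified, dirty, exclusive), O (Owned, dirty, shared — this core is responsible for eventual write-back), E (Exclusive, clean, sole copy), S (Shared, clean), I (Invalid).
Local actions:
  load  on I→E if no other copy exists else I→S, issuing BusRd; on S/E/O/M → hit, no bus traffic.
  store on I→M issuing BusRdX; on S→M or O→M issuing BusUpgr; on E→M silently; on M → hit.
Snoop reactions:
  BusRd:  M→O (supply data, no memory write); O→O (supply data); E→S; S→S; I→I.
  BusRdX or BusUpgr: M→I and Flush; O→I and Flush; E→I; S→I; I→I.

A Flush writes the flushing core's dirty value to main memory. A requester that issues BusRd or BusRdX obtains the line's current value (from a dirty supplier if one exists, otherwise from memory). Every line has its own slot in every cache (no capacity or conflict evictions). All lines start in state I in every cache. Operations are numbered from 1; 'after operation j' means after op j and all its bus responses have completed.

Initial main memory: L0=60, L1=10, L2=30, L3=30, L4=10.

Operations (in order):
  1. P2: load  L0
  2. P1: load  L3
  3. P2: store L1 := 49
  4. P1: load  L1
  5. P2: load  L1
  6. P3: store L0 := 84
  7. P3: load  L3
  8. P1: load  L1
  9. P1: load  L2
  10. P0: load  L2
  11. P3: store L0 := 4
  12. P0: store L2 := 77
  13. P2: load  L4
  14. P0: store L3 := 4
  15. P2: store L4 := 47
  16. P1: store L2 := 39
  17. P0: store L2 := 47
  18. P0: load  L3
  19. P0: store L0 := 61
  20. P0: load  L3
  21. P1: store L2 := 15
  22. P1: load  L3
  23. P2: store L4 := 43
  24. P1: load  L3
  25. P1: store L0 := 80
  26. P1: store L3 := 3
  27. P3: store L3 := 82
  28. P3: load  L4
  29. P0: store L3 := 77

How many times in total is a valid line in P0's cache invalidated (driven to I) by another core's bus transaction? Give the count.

invalidations = 4

step 1: P2: load  L0  ⟶  IIEI  (L0)  txn=BusRd  M[L0]=60
step 2: P1: load  L3  ⟶  IEII  (L3)  txn=BusRd  M[L3]=30
step 3: P2: store L1 := 49  ⟶  IIMI  (L1)  txn=BusRdX  M[L1]=10
step 4: P1: load  L1  ⟶  ISOI  (L1)  txn=BusRd  M[L1]=10
step 5: P2: load  L1  ⟶  ISOI  (L1)  txn=∅  M[L1]=10
step 6: P3: store L0 := 84  ⟶  IIIM  (L0)  txn=BusRdX  M[L0]=60
step 7: P3: load  L3  ⟶  ISIS  (L3)  txn=BusRd  M[L3]=30
step 8: P1: load  L1  ⟶  ISOI  (L1)  txn=∅  M[L1]=10
step 9: P1: load  L2  ⟶  IEII  (L2)  txn=BusRd  M[L2]=30
step 10: P0: load  L2  ⟶  SSII  (L2)  txn=BusRd  M[L2]=30
step 11: P3: store L0 := 4  ⟶  IIIM  (L0)  txn=∅  M[L0]=60
step 12: P0: store L2 := 77  ⟶  MIII  (L2)  txn=BusUpgr  M[L2]=30
step 13: P2: load  L4  ⟶  IIEI  (L4)  txn=BusRd  M[L4]=10
step 14: P0: store L3 := 4  ⟶  MIII  (L3)  txn=BusRdX  M[L3]=30
step 15: P2: store L4 := 47  ⟶  IIMI  (L4)  txn=∅  M[L4]=10
step 16: P1: store L2 := 39  ⟶  IMII  (L2)  txn=BusRdX+Flush  M[L2]=77
step 17: P0: store L2 := 47  ⟶  MIII  (L2)  txn=BusRdX+Flush  M[L2]=39
step 18: P0: load  L3  ⟶  MIII  (L3)  txn=∅  M[L3]=30
step 19: P0: store L0 := 61  ⟶  MIII  (L0)  txn=BusRdX+Flush  M[L0]=4
step 20: P0: load  L3  ⟶  MIII  (L3)  txn=∅  M[L3]=30
step 21: P1: store L2 := 15  ⟶  IMII  (L2)  txn=BusRdX+Flush  M[L2]=47
step 22: P1: load  L3  ⟶  OSII  (L3)  txn=BusRd  M[L3]=30
step 23: P2: store L4 := 43  ⟶  IIMI  (L4)  txn=∅  M[L4]=10
step 24: P1: load  L3  ⟶  OSII  (L3)  txn=∅  M[L3]=30
step 25: P1: store L0 := 80  ⟶  IMII  (L0)  txn=BusRdX+Flush  M[L0]=61
step 26: P1: store L3 := 3  ⟶  IMII  (L3)  txn=BusUpgr+Flush  M[L3]=4
step 27: P3: store L3 := 82  ⟶  IIIM  (L3)  txn=BusRdX+Flush  M[L3]=3
step 28: P3: load  L4  ⟶  IIOS  (L4)  txn=BusRd  M[L4]=10
step 29: P0: store L3 := 77  ⟶  MIII  (L3)  txn=BusRdX+Flush  M[L3]=82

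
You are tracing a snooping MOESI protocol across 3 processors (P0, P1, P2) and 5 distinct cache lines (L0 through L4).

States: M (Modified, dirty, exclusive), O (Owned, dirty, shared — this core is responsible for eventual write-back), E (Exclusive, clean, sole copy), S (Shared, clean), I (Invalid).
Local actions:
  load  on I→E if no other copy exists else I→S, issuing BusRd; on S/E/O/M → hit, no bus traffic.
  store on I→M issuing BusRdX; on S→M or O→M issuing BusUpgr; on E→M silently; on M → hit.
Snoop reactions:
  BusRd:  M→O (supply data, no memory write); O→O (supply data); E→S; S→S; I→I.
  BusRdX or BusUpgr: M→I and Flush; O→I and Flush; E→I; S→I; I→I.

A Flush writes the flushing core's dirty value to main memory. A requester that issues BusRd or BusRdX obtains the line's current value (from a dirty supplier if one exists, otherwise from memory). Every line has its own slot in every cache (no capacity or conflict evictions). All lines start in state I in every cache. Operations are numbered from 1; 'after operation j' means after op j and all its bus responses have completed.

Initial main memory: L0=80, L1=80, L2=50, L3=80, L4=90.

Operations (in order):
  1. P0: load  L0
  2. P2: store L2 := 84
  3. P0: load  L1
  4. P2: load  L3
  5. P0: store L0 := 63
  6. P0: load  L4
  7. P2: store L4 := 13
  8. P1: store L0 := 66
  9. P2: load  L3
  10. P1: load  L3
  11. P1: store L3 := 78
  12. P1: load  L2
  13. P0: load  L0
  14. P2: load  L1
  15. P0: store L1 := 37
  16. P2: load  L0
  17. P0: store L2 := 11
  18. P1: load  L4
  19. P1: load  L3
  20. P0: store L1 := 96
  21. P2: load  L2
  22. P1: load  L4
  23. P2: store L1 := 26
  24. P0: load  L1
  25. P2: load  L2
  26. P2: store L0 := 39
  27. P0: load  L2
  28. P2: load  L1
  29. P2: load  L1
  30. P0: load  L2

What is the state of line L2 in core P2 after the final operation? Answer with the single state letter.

state = S

step 1: P0: load  L0  ⟶  EII  (L0)  txn=BusRd  M[L0]=80
step 2: P2: store L2 := 84  ⟶  IIM  (L2)  txn=BusRdX  M[L2]=50
step 3: P0: load  L1  ⟶  EII  (L1)  txn=BusRd  M[L1]=80
step 4: P2: load  L3  ⟶  IIE  (L3)  txn=BusRd  M[L3]=80
step 5: P0: store L0 := 63  ⟶  MII  (L0)  txn=∅  M[L0]=80
step 6: P0: load  L4  ⟶  EII  (L4)  txn=BusRd  M[L4]=90
step 7: P2: store L4 := 13  ⟶  IIM  (L4)  txn=BusRdX  M[L4]=90
step 8: P1: store L0 := 66  ⟶  IMI  (L0)  txn=BusRdX+Flush  M[L0]=63
step 9: P2: load  L3  ⟶  IIE  (L3)  txn=∅  M[L3]=80
step 10: P1: load  L3  ⟶  ISS  (L3)  txn=BusRd  M[L3]=80
step 11: P1: store L3 := 78  ⟶  IMI  (L3)  txn=BusUpgr  M[L3]=80
step 12: P1: load  L2  ⟶  ISO  (L2)  txn=BusRd  M[L2]=50
step 13: P0: load  L0  ⟶  SOI  (L0)  txn=BusRd  M[L0]=63
step 14: P2: load  L1  ⟶  SIS  (L1)  txn=BusRd  M[L1]=80
step 15: P0: store L1 := 37  ⟶  MII  (L1)  txn=BusUpgr  M[L1]=80
step 16: P2: load  L0  ⟶  SOS  (L0)  txn=BusRd  M[L0]=63
step 17: P0: store L2 := 11  ⟶  MII  (L2)  txn=BusRdX+Flush  M[L2]=84
step 18: P1: load  L4  ⟶  ISO  (L4)  txn=BusRd  M[L4]=90
step 19: P1: load  L3  ⟶  IMI  (L3)  txn=∅  M[L3]=80
step 20: P0: store L1 := 96  ⟶  MII  (L1)  txn=∅  M[L1]=80
step 21: P2: load  L2  ⟶  OIS  (L2)  txn=BusRd  M[L2]=84
step 22: P1: load  L4  ⟶  ISO  (L4)  txn=∅  M[L4]=90
step 23: P2: store L1 := 26  ⟶  IIM  (L1)  txn=BusRdX+Flush  M[L1]=96
step 24: P0: load  L1  ⟶  SIO  (L1)  txn=BusRd  M[L1]=96
step 25: P2: load  L2  ⟶  OIS  (L2)  txn=∅  M[L2]=84
step 26: P2: store L0 := 39  ⟶  IIM  (L0)  txn=BusUpgr+Flush  M[L0]=66
step 27: P0: load  L2  ⟶  OIS  (L2)  txn=∅  M[L2]=84
step 28: P2: load  L1  ⟶  SIO  (L1)  txn=∅  M[L1]=96
step 29: P2: load  L1  ⟶  SIO  (L1)  txn=∅  M[L1]=96
step 30: P0: load  L2  ⟶  OIS  (L2)  txn=∅  M[L2]=84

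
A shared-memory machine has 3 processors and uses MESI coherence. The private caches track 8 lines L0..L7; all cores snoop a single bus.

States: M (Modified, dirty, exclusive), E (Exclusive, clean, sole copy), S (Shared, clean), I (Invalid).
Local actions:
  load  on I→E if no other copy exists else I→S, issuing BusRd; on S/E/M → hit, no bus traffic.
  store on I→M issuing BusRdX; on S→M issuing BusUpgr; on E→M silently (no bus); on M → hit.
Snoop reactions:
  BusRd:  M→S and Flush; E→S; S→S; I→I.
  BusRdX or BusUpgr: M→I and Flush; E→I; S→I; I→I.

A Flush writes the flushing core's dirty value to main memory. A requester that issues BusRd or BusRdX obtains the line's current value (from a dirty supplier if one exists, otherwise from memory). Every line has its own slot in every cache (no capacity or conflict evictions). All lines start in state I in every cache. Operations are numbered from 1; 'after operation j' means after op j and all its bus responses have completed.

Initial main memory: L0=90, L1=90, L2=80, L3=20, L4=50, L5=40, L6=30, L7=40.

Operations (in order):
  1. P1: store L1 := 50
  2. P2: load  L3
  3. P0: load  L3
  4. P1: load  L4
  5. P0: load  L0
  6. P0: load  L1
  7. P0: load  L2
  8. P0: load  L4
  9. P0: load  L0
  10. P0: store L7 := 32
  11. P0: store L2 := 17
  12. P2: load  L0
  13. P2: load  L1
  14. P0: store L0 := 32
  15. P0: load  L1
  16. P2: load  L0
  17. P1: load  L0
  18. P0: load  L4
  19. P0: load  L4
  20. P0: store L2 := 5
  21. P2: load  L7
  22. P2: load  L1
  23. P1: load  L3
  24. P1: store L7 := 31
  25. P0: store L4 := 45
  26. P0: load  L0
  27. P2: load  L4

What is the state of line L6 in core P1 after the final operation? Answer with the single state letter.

step 1: P1: store L1 := 50  ⟶  IMI  (L1)  txn=BusRdX  M[L1]=90
step 2: P2: load  L3  ⟶  IIE  (L3)  txn=BusRd  M[L3]=20
step 3: P0: load  L3  ⟶  SIS  (L3)  txn=BusRd  M[L3]=20
step 4: P1: load  L4  ⟶  IEI  (L4)  txn=BusRd  M[L4]=50
step 5: P0: load  L0  ⟶  EII  (L0)  txn=BusRd  M[L0]=90
step 6: P0: load  L1  ⟶  SSI  (L1)  txn=BusRd+Flush  M[L1]=50
step 7: P0: load  L2  ⟶  EII  (L2)  txn=BusRd  M[L2]=80
step 8: P0: load  L4  ⟶  SSI  (L4)  txn=BusRd  M[L4]=50
step 9: P0: load  L0  ⟶  EII  (L0)  txn=∅  M[L0]=90
step 10: P0: store L7 := 32  ⟶  MII  (L7)  txn=BusRdX  M[L7]=40
step 11: P0: store L2 := 17  ⟶  MII  (L2)  txn=∅  M[L2]=80
step 12: P2: load  L0  ⟶  SIS  (L0)  txn=BusRd  M[L0]=90
step 13: P2: load  L1  ⟶  SSS  (L1)  txn=BusRd  M[L1]=50
step 14: P0: store L0 := 32  ⟶  MII  (L0)  txn=BusUpgr  M[L0]=90
step 15: P0: load  L1  ⟶  SSS  (L1)  txn=∅  M[L1]=50
step 16: P2: load  L0  ⟶  SIS  (L0)  txn=BusRd+Flush  M[L0]=32
step 17: P1: load  L0  ⟶  SSS  (L0)  txn=BusRd  M[L0]=32
step 18: P0: load  L4  ⟶  SSI  (L4)  txn=∅  M[L4]=50
step 19: P0: load  L4  ⟶  SSI  (L4)  txn=∅  M[L4]=50
step 20: P0: store L2 := 5  ⟶  MII  (L2)  txn=∅  M[L2]=80
step 21: P2: load  L7  ⟶  SIS  (L7)  txn=BusRd+Flush  M[L7]=32
step 22: P2: load  L1  ⟶  SSS  (L1)  txn=∅  M[L1]=50
step 23: P1: load  L3  ⟶  SSS  (L3)  txn=BusRd  M[L3]=20
step 24: P1: store L7 := 31  ⟶  IMI  (L7)  txn=BusRdX  M[L7]=32
step 25: P0: store L4 := 45  ⟶  MII  (L4)  txn=BusUpgr  M[L4]=50
step 26: P0: load  L0  ⟶  SSS  (L0)  txn=∅  M[L0]=32
step 27: P2: load  L4  ⟶  SIS  (L4)  txn=BusRd+Flush  M[L4]=45

state = I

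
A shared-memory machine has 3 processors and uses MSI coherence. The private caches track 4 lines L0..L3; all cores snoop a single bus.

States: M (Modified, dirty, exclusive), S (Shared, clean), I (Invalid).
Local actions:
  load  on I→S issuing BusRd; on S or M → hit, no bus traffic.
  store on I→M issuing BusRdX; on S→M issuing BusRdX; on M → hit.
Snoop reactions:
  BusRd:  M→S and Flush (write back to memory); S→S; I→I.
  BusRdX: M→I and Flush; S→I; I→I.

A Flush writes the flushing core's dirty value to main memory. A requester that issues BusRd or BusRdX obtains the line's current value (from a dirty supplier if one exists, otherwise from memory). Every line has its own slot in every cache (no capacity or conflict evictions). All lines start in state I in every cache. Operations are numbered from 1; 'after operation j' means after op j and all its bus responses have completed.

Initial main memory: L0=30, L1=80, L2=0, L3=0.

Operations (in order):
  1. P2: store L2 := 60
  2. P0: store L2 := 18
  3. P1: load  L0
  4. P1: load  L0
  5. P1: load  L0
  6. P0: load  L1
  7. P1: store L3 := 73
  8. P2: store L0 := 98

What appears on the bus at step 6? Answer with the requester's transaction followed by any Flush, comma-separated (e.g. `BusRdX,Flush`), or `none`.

bus = BusRd

1. P2: store L2 := 60  bus=[BusRdX]  L2: P0=I P1=I P2=M  mem[L2]=0
2. P0: store L2 := 18  bus=[BusRdX,Flush]  L2: P0=M P1=I P2=I  mem[L2]=60
3. P1: load  L0  bus=[BusRd]  L0: P0=I P1=S P2=I  mem[L0]=30
4. P1: load  L0  bus=[-]  L0: P0=I P1=S P2=I  mem[L0]=30
5. P1: load  L0  bus=[-]  L0: P0=I P1=S P2=I  mem[L0]=30
6. P0: load  L1  bus=[BusRd]  L1: P0=S P1=I P2=I  mem[L1]=80
7. P1: store L3 := 73  bus=[BusRdX]  L3: P0=I P1=M P2=I  mem[L3]=0
8. P2: store L0 := 98  bus=[BusRdX]  L0: P0=I P1=I P2=M  mem[L0]=30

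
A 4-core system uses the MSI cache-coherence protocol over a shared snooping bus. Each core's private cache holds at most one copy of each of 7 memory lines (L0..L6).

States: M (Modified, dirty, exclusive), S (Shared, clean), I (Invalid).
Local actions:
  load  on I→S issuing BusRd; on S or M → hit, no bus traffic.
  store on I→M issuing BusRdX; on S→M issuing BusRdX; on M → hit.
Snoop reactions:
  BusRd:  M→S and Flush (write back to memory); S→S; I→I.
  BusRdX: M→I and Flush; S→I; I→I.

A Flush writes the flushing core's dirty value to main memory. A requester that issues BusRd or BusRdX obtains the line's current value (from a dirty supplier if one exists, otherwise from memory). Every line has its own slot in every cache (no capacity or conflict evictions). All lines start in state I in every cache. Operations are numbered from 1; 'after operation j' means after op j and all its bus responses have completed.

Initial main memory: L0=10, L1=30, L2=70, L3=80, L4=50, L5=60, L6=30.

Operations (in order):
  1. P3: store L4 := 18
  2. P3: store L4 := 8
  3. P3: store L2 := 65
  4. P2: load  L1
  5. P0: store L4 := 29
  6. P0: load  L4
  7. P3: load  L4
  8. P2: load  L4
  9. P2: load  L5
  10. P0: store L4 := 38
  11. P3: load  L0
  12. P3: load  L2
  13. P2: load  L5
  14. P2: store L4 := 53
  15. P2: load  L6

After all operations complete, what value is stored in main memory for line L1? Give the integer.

step 1: P3: store L4 := 18  ⟶  IIIM  (L4)  txn=BusRdX  M[L4]=50
step 2: P3: store L4 := 8  ⟶  IIIM  (L4)  txn=∅  M[L4]=50
step 3: P3: store L2 := 65  ⟶  IIIM  (L2)  txn=BusRdX  M[L2]=70
step 4: P2: load  L1  ⟶  IISI  (L1)  txn=BusRd  M[L1]=30
step 5: P0: store L4 := 29  ⟶  MIII  (L4)  txn=BusRdX+Flush  M[L4]=8
step 6: P0: load  L4  ⟶  MIII  (L4)  txn=∅  M[L4]=8
step 7: P3: load  L4  ⟶  SIIS  (L4)  txn=BusRd+Flush  M[L4]=29
step 8: P2: load  L4  ⟶  SISS  (L4)  txn=BusRd  M[L4]=29
step 9: P2: load  L5  ⟶  IISI  (L5)  txn=BusRd  M[L5]=60
step 10: P0: store L4 := 38  ⟶  MIII  (L4)  txn=BusRdX  M[L4]=29
step 11: P3: load  L0  ⟶  IIIS  (L0)  txn=BusRd  M[L0]=10
step 12: P3: load  L2  ⟶  IIIM  (L2)  txn=∅  M[L2]=70
step 13: P2: load  L5  ⟶  IISI  (L5)  txn=∅  M[L5]=60
step 14: P2: store L4 := 53  ⟶  IIMI  (L4)  txn=BusRdX+Flush  M[L4]=38
step 15: P2: load  L6  ⟶  IISI  (L6)  txn=BusRd  M[L6]=30

memory[L1] = 30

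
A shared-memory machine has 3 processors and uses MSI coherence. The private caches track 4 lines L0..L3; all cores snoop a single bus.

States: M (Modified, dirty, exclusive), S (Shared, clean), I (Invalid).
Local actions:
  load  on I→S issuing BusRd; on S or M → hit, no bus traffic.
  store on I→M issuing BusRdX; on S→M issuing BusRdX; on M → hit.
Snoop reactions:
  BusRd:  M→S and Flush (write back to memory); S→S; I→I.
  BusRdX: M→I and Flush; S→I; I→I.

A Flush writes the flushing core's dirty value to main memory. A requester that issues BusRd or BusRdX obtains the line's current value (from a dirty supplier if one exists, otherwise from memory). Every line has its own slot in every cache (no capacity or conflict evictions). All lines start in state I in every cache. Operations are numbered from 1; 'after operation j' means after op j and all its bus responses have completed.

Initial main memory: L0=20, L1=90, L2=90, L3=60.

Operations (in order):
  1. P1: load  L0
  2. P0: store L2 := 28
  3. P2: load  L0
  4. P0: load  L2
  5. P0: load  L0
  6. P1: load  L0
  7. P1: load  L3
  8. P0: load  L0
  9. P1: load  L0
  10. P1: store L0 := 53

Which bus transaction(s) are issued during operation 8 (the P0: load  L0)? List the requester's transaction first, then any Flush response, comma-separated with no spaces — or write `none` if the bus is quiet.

bus = none

step 1: P1: load  L0  ⟶  ISI  (L0)  txn=BusRd  M[L0]=20
step 2: P0: store L2 := 28  ⟶  MII  (L2)  txn=BusRdX  M[L2]=90
step 3: P2: load  L0  ⟶  ISS  (L0)  txn=BusRd  M[L0]=20
step 4: P0: load  L2  ⟶  MII  (L2)  txn=∅  M[L2]=90
step 5: P0: load  L0  ⟶  SSS  (L0)  txn=BusRd  M[L0]=20
step 6: P1: load  L0  ⟶  SSS  (L0)  txn=∅  M[L0]=20
step 7: P1: load  L3  ⟶  ISI  (L3)  txn=BusRd  M[L3]=60
step 8: P0: load  L0  ⟶  SSS  (L0)  txn=∅  M[L0]=20
step 9: P1: load  L0  ⟶  SSS  (L0)  txn=∅  M[L0]=20
step 10: P1: store L0 := 53  ⟶  IMI  (L0)  txn=BusRdX  M[L0]=20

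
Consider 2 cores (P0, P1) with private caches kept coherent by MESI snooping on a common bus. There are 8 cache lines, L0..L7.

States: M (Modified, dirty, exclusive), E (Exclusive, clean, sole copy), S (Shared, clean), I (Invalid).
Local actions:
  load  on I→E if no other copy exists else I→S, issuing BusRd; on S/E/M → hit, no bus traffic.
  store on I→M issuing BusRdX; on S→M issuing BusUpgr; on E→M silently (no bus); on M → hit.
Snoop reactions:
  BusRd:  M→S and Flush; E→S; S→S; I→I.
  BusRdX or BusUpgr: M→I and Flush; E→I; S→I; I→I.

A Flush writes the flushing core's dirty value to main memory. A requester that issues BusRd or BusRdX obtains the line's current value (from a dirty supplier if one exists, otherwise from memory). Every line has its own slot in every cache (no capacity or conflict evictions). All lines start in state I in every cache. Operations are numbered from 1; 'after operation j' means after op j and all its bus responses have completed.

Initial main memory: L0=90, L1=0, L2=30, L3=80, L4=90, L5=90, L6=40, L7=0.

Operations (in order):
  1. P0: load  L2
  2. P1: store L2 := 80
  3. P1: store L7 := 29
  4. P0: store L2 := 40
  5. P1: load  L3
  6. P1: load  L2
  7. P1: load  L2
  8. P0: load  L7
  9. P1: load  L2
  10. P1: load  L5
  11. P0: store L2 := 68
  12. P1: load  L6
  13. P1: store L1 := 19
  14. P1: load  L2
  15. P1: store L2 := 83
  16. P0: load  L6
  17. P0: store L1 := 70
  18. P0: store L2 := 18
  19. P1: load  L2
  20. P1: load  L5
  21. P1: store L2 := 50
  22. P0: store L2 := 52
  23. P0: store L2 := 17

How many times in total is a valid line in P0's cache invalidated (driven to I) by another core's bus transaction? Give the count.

  op1 P0: load  L2 → E/I on L2; bus BusRd; mem=30
  op2 P1: store L2 := 80 → I/M on L2; bus BusRdX; mem=30
  op3 P1: store L7 := 29 → I/M on L7; bus BusRdX; mem=0
  op4 P0: store L2 := 40 → M/I on L2; bus BusRdX Flush; mem=80
  op5 P1: load  L3 → I/E on L3; bus BusRd; mem=80
  op6 P1: load  L2 → S/S on L2; bus BusRd Flush; mem=40
  op7 P1: load  L2 → S/S on L2; bus (none); mem=40
  op8 P0: load  L7 → S/S on L7; bus BusRd Flush; mem=29
  op9 P1: load  L2 → S/S on L2; bus (none); mem=40
  op10 P1: load  L5 → I/E on L5; bus BusRd; mem=90
  op11 P0: store L2 := 68 → M/I on L2; bus BusUpgr; mem=40
  op12 P1: load  L6 → I/E on L6; bus BusRd; mem=40
  op13 P1: store L1 := 19 → I/M on L1; bus BusRdX; mem=0
  op14 P1: load  L2 → S/S on L2; bus BusRd Flush; mem=68
  op15 P1: store L2 := 83 → I/M on L2; bus BusUpgr; mem=68
  op16 P0: load  L6 → S/S on L6; bus BusRd; mem=40
  op17 P0: store L1 := 70 → M/I on L1; bus BusRdX Flush; mem=19
  op18 P0: store L2 := 18 → M/I on L2; bus BusRdX Flush; mem=83
  op19 P1: load  L2 → S/S on L2; bus BusRd Flush; mem=18
  op20 P1: load  L5 → I/E on L5; bus (none); mem=90
  op21 P1: store L2 := 50 → I/M on L2; bus BusUpgr; mem=18
  op22 P0: store L2 := 52 → M/I on L2; bus BusRdX Flush; mem=50
  op23 P0: store L2 := 17 → M/I on L2; bus (none); mem=50

invalidations = 3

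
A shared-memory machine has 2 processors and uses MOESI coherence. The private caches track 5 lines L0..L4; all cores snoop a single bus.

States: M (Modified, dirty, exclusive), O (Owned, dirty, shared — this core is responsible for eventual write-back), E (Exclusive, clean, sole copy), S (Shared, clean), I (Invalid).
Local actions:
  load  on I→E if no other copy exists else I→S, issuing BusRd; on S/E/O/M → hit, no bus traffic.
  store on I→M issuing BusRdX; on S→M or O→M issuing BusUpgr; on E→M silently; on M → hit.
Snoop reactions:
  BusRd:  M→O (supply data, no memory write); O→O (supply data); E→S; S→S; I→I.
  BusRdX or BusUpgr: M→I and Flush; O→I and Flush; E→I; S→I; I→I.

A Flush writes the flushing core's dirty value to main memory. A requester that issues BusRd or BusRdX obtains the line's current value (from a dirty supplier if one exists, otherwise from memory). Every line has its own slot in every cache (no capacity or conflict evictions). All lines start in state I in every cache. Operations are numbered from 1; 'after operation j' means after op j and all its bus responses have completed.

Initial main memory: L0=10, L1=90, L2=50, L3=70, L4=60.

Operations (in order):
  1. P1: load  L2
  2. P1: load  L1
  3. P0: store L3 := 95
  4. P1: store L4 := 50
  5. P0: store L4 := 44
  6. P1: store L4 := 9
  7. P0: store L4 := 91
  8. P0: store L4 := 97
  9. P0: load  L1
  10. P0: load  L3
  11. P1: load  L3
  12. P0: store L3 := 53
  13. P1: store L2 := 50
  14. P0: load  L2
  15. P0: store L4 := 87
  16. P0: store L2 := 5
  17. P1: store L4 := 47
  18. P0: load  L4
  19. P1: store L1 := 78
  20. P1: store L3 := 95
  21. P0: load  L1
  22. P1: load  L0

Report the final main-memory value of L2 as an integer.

memory[L2] = 50

step 1: P1: load  L2  ⟶  IE  (L2)  txn=BusRd  M[L2]=50
step 2: P1: load  L1  ⟶  IE  (L1)  txn=BusRd  M[L1]=90
step 3: P0: store L3 := 95  ⟶  MI  (L3)  txn=BusRdX  M[L3]=70
step 4: P1: store L4 := 50  ⟶  IM  (L4)  txn=BusRdX  M[L4]=60
step 5: P0: store L4 := 44  ⟶  MI  (L4)  txn=BusRdX+Flush  M[L4]=50
step 6: P1: store L4 := 9  ⟶  IM  (L4)  txn=BusRdX+Flush  M[L4]=44
step 7: P0: store L4 := 91  ⟶  MI  (L4)  txn=BusRdX+Flush  M[L4]=9
step 8: P0: store L4 := 97  ⟶  MI  (L4)  txn=∅  M[L4]=9
step 9: P0: load  L1  ⟶  SS  (L1)  txn=BusRd  M[L1]=90
step 10: P0: load  L3  ⟶  MI  (L3)  txn=∅  M[L3]=70
step 11: P1: load  L3  ⟶  OS  (L3)  txn=BusRd  M[L3]=70
step 12: P0: store L3 := 53  ⟶  MI  (L3)  txn=BusUpgr  M[L3]=70
step 13: P1: store L2 := 50  ⟶  IM  (L2)  txn=∅  M[L2]=50
step 14: P0: load  L2  ⟶  SO  (L2)  txn=BusRd  M[L2]=50
step 15: P0: store L4 := 87  ⟶  MI  (L4)  txn=∅  M[L4]=9
step 16: P0: store L2 := 5  ⟶  MI  (L2)  txn=BusUpgr+Flush  M[L2]=50
step 17: P1: store L4 := 47  ⟶  IM  (L4)  txn=BusRdX+Flush  M[L4]=87
step 18: P0: load  L4  ⟶  SO  (L4)  txn=BusRd  M[L4]=87
step 19: P1: store L1 := 78  ⟶  IM  (L1)  txn=BusUpgr  M[L1]=90
step 20: P1: store L3 := 95  ⟶  IM  (L3)  txn=BusRdX+Flush  M[L3]=53
step 21: P0: load  L1  ⟶  SO  (L1)  txn=BusRd  M[L1]=90
step 22: P1: load  L0  ⟶  IE  (L0)  txn=BusRd  M[L0]=10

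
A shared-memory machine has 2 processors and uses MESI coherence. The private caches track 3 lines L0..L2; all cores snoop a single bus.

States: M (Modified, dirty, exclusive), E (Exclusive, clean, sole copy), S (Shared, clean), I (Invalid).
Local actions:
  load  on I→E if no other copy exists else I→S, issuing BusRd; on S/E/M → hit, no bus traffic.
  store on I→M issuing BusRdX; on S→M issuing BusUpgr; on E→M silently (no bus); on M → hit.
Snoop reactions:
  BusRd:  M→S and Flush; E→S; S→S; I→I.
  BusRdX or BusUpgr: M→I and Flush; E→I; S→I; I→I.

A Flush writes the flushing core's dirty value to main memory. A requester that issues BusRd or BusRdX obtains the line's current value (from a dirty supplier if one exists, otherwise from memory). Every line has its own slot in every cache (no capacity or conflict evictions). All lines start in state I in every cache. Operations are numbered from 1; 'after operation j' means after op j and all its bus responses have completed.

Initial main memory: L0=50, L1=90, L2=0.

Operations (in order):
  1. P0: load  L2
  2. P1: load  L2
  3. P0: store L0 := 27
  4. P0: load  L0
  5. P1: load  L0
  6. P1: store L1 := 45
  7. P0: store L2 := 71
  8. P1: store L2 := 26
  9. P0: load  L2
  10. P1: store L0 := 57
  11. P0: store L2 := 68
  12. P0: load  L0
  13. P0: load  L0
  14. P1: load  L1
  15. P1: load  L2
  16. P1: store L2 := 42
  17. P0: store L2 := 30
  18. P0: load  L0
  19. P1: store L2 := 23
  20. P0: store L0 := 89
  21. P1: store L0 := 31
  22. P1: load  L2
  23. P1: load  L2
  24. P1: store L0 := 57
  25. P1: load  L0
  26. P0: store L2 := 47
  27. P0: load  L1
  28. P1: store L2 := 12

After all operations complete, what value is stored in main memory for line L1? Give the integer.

memory[L1] = 45

step 1: P0: load  L2  ⟶  EI  (L2)  txn=BusRd  M[L2]=0
step 2: P1: load  L2  ⟶  SS  (L2)  txn=BusRd  M[L2]=0
step 3: P0: store L0 := 27  ⟶  MI  (L0)  txn=BusRdX  M[L0]=50
step 4: P0: load  L0  ⟶  MI  (L0)  txn=∅  M[L0]=50
step 5: P1: load  L0  ⟶  SS  (L0)  txn=BusRd+Flush  M[L0]=27
step 6: P1: store L1 := 45  ⟶  IM  (L1)  txn=BusRdX  M[L1]=90
step 7: P0: store L2 := 71  ⟶  MI  (L2)  txn=BusUpgr  M[L2]=0
step 8: P1: store L2 := 26  ⟶  IM  (L2)  txn=BusRdX+Flush  M[L2]=71
step 9: P0: load  L2  ⟶  SS  (L2)  txn=BusRd+Flush  M[L2]=26
step 10: P1: store L0 := 57  ⟶  IM  (L0)  txn=BusUpgr  M[L0]=27
step 11: P0: store L2 := 68  ⟶  MI  (L2)  txn=BusUpgr  M[L2]=26
step 12: P0: load  L0  ⟶  SS  (L0)  txn=BusRd+Flush  M[L0]=57
step 13: P0: load  L0  ⟶  SS  (L0)  txn=∅  M[L0]=57
step 14: P1: load  L1  ⟶  IM  (L1)  txn=∅  M[L1]=90
step 15: P1: load  L2  ⟶  SS  (L2)  txn=BusRd+Flush  M[L2]=68
step 16: P1: store L2 := 42  ⟶  IM  (L2)  txn=BusUpgr  M[L2]=68
step 17: P0: store L2 := 30  ⟶  MI  (L2)  txn=BusRdX+Flush  M[L2]=42
step 18: P0: load  L0  ⟶  SS  (L0)  txn=∅  M[L0]=57
step 19: P1: store L2 := 23  ⟶  IM  (L2)  txn=BusRdX+Flush  M[L2]=30
step 20: P0: store L0 := 89  ⟶  MI  (L0)  txn=BusUpgr  M[L0]=57
step 21: P1: store L0 := 31  ⟶  IM  (L0)  txn=BusRdX+Flush  M[L0]=89
step 22: P1: load  L2  ⟶  IM  (L2)  txn=∅  M[L2]=30
step 23: P1: load  L2  ⟶  IM  (L2)  txn=∅  M[L2]=30
step 24: P1: store L0 := 57  ⟶  IM  (L0)  txn=∅  M[L0]=89
step 25: P1: load  L0  ⟶  IM  (L0)  txn=∅  M[L0]=89
step 26: P0: store L2 := 47  ⟶  MI  (L2)  txn=BusRdX+Flush  M[L2]=23
step 27: P0: load  L1  ⟶  SS  (L1)  txn=BusRd+Flush  M[L1]=45
step 28: P1: store L2 := 12  ⟶  IM  (L2)  txn=BusRdX+Flush  M[L2]=47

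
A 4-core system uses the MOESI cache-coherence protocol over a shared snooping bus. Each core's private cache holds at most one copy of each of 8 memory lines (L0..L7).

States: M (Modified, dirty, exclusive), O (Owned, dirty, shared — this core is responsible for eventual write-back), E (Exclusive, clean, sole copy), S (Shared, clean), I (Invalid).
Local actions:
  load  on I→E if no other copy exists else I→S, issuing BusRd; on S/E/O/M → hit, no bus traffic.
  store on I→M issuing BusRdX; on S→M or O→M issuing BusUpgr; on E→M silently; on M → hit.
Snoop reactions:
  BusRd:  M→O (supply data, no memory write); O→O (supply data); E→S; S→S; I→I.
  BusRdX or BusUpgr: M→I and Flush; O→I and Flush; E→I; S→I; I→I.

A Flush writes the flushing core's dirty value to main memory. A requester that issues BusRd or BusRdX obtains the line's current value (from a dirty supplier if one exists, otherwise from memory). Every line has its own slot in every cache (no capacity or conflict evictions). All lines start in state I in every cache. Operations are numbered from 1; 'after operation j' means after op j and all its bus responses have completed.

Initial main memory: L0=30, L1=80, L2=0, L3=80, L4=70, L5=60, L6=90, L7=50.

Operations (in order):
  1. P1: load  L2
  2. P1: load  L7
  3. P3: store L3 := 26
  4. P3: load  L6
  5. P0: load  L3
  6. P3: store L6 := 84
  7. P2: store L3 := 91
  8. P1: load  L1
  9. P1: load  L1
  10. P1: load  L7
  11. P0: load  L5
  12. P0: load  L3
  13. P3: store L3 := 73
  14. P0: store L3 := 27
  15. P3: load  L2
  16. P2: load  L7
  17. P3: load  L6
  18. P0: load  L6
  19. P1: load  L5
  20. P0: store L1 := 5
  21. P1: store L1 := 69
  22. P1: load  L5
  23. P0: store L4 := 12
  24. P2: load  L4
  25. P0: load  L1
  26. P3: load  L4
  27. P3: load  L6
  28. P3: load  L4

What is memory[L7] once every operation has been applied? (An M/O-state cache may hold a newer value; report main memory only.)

memory[L7] = 50

  op1 P1: load  L2 → I/E/I/I on L2; bus BusRd; mem=0
  op2 P1: load  L7 → I/E/I/I on L7; bus BusRd; mem=50
  op3 P3: store L3 := 26 → I/I/I/M on L3; bus BusRdX; mem=80
  op4 P3: load  L6 → I/I/I/E on L6; bus BusRd; mem=90
  op5 P0: load  L3 → S/I/I/O on L3; bus BusRd; mem=80
  op6 P3: store L6 := 84 → I/I/I/M on L6; bus (none); mem=90
  op7 P2: store L3 := 91 → I/I/M/I on L3; bus BusRdX Flush; mem=26
  op8 P1: load  L1 → I/E/I/I on L1; bus BusRd; mem=80
  op9 P1: load  L1 → I/E/I/I on L1; bus (none); mem=80
  op10 P1: load  L7 → I/E/I/I on L7; bus (none); mem=50
  op11 P0: load  L5 → E/I/I/I on L5; bus BusRd; mem=60
  op12 P0: load  L3 → S/I/O/I on L3; bus BusRd; mem=26
  op13 P3: store L3 := 73 → I/I/I/M on L3; bus BusRdX Flush; mem=91
  op14 P0: store L3 := 27 → M/I/I/I on L3; bus BusRdX Flush; mem=73
  op15 P3: load  L2 → I/S/I/S on L2; bus BusRd; mem=0
  op16 P2: load  L7 → I/S/S/I on L7; bus BusRd; mem=50
  op17 P3: load  L6 → I/I/I/M on L6; bus (none); mem=90
  op18 P0: load  L6 → S/I/I/O on L6; bus BusRd; mem=90
  op19 P1: load  L5 → S/S/I/I on L5; bus BusRd; mem=60
  op20 P0: store L1 := 5 → M/I/I/I on L1; bus BusRdX; mem=80
  op21 P1: store L1 := 69 → I/M/I/I on L1; bus BusRdX Flush; mem=5
  op22 P1: load  L5 → S/S/I/I on L5; bus (none); mem=60
  op23 P0: store L4 := 12 → M/I/I/I on L4; bus BusRdX; mem=70
  op24 P2: load  L4 → O/I/S/I on L4; bus BusRd; mem=70
  op25 P0: load  L1 → S/O/I/I on L1; bus BusRd; mem=5
  op26 P3: load  L4 → O/I/S/S on L4; bus BusRd; mem=70
  op27 P3: load  L6 → S/I/I/O on L6; bus (none); mem=90
  op28 P3: load  L4 → O/I/S/S on L4; bus (none); mem=70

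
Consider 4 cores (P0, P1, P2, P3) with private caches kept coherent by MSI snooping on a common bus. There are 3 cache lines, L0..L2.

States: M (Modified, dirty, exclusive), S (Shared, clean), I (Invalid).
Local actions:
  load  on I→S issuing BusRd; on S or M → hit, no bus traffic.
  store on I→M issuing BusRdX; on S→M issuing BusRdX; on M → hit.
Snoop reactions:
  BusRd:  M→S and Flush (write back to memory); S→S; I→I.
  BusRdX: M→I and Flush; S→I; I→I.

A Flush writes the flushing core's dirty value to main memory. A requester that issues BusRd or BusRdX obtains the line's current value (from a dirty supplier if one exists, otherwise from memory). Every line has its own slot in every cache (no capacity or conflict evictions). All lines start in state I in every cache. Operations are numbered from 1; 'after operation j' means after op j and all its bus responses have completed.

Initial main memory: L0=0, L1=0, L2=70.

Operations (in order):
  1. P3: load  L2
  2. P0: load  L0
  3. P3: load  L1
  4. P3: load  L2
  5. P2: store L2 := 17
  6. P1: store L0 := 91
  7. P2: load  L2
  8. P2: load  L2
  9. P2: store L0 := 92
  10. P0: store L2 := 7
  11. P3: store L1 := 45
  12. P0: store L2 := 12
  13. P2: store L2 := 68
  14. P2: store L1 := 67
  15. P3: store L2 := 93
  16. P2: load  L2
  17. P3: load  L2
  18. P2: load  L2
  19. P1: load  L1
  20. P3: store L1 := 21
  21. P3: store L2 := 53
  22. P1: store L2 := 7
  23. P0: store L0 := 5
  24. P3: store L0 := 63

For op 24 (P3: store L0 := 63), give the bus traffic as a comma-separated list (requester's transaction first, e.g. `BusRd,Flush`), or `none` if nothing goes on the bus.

  op1 P3: load  L2 → I/I/I/S on L2; bus BusRd; mem=70
  op2 P0: load  L0 → S/I/I/I on L0; bus BusRd; mem=0
  op3 P3: load  L1 → I/I/I/S on L1; bus BusRd; mem=0
  op4 P3: load  L2 → I/I/I/S on L2; bus (none); mem=70
  op5 P2: store L2 := 17 → I/I/M/I on L2; bus BusRdX; mem=70
  op6 P1: store L0 := 91 → I/M/I/I on L0; bus BusRdX; mem=0
  op7 P2: load  L2 → I/I/M/I on L2; bus (none); mem=70
  op8 P2: load  L2 → I/I/M/I on L2; bus (none); mem=70
  op9 P2: store L0 := 92 → I/I/M/I on L0; bus BusRdX Flush; mem=91
  op10 P0: store L2 := 7 → M/I/I/I on L2; bus BusRdX Flush; mem=17
  op11 P3: store L1 := 45 → I/I/I/M on L1; bus BusRdX; mem=0
  op12 P0: store L2 := 12 → M/I/I/I on L2; bus (none); mem=17
  op13 P2: store L2 := 68 → I/I/M/I on L2; bus BusRdX Flush; mem=12
  op14 P2: store L1 := 67 → I/I/M/I on L1; bus BusRdX Flush; mem=45
  op15 P3: store L2 := 93 → I/I/I/M on L2; bus BusRdX Flush; mem=68
  op16 P2: load  L2 → I/I/S/S on L2; bus BusRd Flush; mem=93
  op17 P3: load  L2 → I/I/S/S on L2; bus (none); mem=93
  op18 P2: load  L2 → I/I/S/S on L2; bus (none); mem=93
  op19 P1: load  L1 → I/S/S/I on L1; bus BusRd Flush; mem=67
  op20 P3: store L1 := 21 → I/I/I/M on L1; bus BusRdX; mem=67
  op21 P3: store L2 := 53 → I/I/I/M on L2; bus BusRdX; mem=93
  op22 P1: store L2 := 7 → I/M/I/I on L2; bus BusRdX Flush; mem=53
  op23 P0: store L0 := 5 → M/I/I/I on L0; bus BusRdX Flush; mem=92
  op24 P3: store L0 := 63 → I/I/I/M on L0; bus BusRdX Flush; mem=5

bus = BusRdX,Flush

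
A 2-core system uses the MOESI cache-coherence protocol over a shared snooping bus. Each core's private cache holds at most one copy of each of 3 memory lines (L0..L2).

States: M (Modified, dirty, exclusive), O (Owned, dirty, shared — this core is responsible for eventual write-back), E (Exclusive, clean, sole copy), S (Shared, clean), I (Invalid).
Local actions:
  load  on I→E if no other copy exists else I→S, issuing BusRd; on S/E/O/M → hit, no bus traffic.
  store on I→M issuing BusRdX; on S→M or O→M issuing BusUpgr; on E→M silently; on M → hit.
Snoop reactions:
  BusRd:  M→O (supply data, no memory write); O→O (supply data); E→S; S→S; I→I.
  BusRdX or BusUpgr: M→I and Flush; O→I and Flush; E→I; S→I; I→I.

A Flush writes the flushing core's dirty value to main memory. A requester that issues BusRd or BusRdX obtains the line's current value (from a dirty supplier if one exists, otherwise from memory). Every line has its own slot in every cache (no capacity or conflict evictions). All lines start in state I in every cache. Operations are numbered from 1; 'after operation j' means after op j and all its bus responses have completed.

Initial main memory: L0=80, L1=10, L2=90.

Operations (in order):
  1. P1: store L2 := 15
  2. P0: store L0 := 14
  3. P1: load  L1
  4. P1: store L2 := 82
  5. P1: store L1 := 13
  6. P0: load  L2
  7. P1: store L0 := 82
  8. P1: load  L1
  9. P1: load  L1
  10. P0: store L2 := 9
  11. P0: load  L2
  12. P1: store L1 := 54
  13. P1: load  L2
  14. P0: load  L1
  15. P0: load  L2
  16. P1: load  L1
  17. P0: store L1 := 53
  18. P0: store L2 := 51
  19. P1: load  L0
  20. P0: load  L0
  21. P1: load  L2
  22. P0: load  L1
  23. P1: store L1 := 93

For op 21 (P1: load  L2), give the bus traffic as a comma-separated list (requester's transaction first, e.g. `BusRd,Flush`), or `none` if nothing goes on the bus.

bus = BusRd

[1] P1: store L2 := 15 | P0:I, P1:M(15) | bus: BusRdX
[2] P0: store L0 := 14 | P0:M(14), P1:I | bus: BusRdX
[3] P1: load  L1 | P0:I, P1:E(10) | bus: BusRd
[4] P1: store L2 := 82 | P0:I, P1:M(82) | bus: none
[5] P1: store L1 := 13 | P0:I, P1:M(13) | bus: none
[6] P0: load  L2 | P0:S(82), P1:O(82) | bus: BusRd
[7] P1: store L0 := 82 | P0:I, P1:M(82) | bus: BusRdX,Flush
[8] P1: load  L1 | P0:I, P1:M(13) | bus: none
[9] P1: load  L1 | P0:I, P1:M(13) | bus: none
[10] P0: store L2 := 9 | P0:M(9), P1:I | bus: BusUpgr,Flush
[11] P0: load  L2 | P0:M(9), P1:I | bus: none
[12] P1: store L1 := 54 | P0:I, P1:M(54) | bus: none
[13] P1: load  L2 | P0:O(9), P1:S(9) | bus: BusRd
[14] P0: load  L1 | P0:S(54), P1:O(54) | bus: BusRd
[15] P0: load  L2 | P0:O(9), P1:S(9) | bus: none
[16] P1: load  L1 | P0:S(54), P1:O(54) | bus: none
[17] P0: store L1 := 53 | P0:M(53), P1:I | bus: BusUpgr,Flush
[18] P0: store L2 := 51 | P0:M(51), P1:I | bus: BusUpgr
[19] P1: load  L0 | P0:I, P1:M(82) | bus: none
[20] P0: load  L0 | P0:S(82), P1:O(82) | bus: BusRd
[21] P1: load  L2 | P0:O(51), P1:S(51) | bus: BusRd
[22] P0: load  L1 | P0:M(53), P1:I | bus: none
[23] P1: store L1 := 93 | P0:I, P1:M(93) | bus: BusRdX,Flush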